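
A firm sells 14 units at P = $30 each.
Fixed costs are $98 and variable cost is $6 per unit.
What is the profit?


Total Revenue = P * Q = 30 * 14 = $420
Total Cost = FC + VC*Q = 98 + 6*14 = $182
Profit = TR - TC = 420 - 182 = $238

$238


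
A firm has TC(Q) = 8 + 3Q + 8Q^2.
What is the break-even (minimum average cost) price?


AC(Q) = 8/Q + 3 + 8Q
To minimize: dAC/dQ = -8/Q^2 + 8 = 0
Q^2 = 8/8 = 1
Q* = 1
Min AC = 8/1 + 3 + 8*1
Min AC = 8 + 3 + 8 = 19

19


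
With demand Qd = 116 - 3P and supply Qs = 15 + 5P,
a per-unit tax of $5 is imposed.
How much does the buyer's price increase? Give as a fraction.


With a per-unit tax, the buyer's price increase depends on relative slopes.
Supply slope: d = 5, Demand slope: b = 3
Buyer's price increase = d * tax / (b + d)
= 5 * 5 / (3 + 5)
= 25 / 8 = 25/8

25/8


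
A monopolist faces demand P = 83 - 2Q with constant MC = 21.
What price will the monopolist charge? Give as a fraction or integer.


MR = 83 - 4Q
Set MR = MC: 83 - 4Q = 21
Q* = 31/2
Substitute into demand:
P* = 83 - 2*31/2 = 52

52


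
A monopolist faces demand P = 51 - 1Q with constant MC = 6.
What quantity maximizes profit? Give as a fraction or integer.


TR = P*Q = (51 - 1Q)Q = 51Q - 1Q^2
MR = dTR/dQ = 51 - 2Q
Set MR = MC:
51 - 2Q = 6
45 = 2Q
Q* = 45/2 = 45/2

45/2


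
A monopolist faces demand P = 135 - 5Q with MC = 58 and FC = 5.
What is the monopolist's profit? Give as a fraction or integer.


MR = MC: 135 - 10Q = 58
Q* = 77/10
P* = 135 - 5*77/10 = 193/2
Profit = (P* - MC)*Q* - FC
= (193/2 - 58)*77/10 - 5
= 77/2*77/10 - 5
= 5929/20 - 5 = 5829/20

5829/20


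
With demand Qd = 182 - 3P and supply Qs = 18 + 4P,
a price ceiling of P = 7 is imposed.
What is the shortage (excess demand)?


At P = 7:
Qd = 182 - 3*7 = 161
Qs = 18 + 4*7 = 46
Shortage = Qd - Qs = 161 - 46 = 115

115


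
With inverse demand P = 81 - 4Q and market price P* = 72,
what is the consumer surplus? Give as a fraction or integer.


Maximum willingness to pay (at Q=0): P_max = 81
Quantity demanded at P* = 72:
Q* = (81 - 72)/4 = 9/4
CS = (1/2) * Q* * (P_max - P*)
CS = (1/2) * 9/4 * (81 - 72)
CS = (1/2) * 9/4 * 9 = 81/8

81/8


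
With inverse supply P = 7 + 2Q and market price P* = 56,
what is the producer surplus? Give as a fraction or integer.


Minimum supply price (at Q=0): P_min = 7
Quantity supplied at P* = 56:
Q* = (56 - 7)/2 = 49/2
PS = (1/2) * Q* * (P* - P_min)
PS = (1/2) * 49/2 * (56 - 7)
PS = (1/2) * 49/2 * 49 = 2401/4

2401/4


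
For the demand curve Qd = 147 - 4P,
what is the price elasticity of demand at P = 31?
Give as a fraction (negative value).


dQ/dP = -4
At P = 31: Q = 147 - 4*31 = 23
E = (dQ/dP)(P/Q) = (-4)(31/23) = -124/23

-124/23


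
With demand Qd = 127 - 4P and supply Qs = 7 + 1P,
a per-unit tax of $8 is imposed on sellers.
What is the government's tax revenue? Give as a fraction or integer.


With tax on sellers, new supply: Qs' = 7 + 1(P - 8)
= 1P - 1
New equilibrium quantity:
Q_new = 123/5
Tax revenue = tax * Q_new = 8 * 123/5 = 984/5

984/5


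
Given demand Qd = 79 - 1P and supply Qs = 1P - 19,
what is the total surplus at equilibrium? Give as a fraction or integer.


Find equilibrium: 79 - 1P = 1P - 19
79 + 19 = 2P
P* = 98/2 = 49
Q* = 1*49 - 19 = 30
Inverse demand: P = 79 - Q/1, so P_max = 79
Inverse supply: P = 19 + Q/1, so P_min = 19
CS = (1/2) * 30 * (79 - 49) = 450
PS = (1/2) * 30 * (49 - 19) = 450
TS = CS + PS = 450 + 450 = 900

900


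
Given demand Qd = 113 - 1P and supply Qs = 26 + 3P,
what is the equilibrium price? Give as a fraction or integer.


At equilibrium, Qd = Qs.
113 - 1P = 26 + 3P
113 - 26 = 1P + 3P
87 = 4P
P* = 87/4 = 87/4

87/4


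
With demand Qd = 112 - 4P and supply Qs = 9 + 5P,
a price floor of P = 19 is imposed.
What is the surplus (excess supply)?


At P = 19:
Qd = 112 - 4*19 = 36
Qs = 9 + 5*19 = 104
Surplus = Qs - Qd = 104 - 36 = 68

68


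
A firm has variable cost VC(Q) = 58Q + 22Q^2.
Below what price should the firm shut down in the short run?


AVC(Q) = VC(Q)/Q = 58 + 22Q
AVC is increasing in Q, so minimum AVC is at Q -> 0+.
Min AVC = 58
The firm should shut down if P < 58.

58


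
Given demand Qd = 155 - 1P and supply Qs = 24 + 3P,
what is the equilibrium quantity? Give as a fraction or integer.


First find equilibrium price:
155 - 1P = 24 + 3P
P* = 131/4 = 131/4
Then substitute into demand:
Q* = 155 - 1 * 131/4 = 489/4

489/4


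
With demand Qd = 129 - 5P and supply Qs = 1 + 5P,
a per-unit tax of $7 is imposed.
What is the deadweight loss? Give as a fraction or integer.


Pre-tax equilibrium quantity: Q* = 65
Post-tax equilibrium quantity: Q_tax = 95/2
Reduction in quantity: Q* - Q_tax = 35/2
DWL = (1/2) * tax * (Q* - Q_tax)
DWL = (1/2) * 7 * 35/2 = 245/4

245/4


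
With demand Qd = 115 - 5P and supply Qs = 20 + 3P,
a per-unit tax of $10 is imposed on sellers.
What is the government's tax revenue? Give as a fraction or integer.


With tax on sellers, new supply: Qs' = 20 + 3(P - 10)
= 3P - 10
New equilibrium quantity:
Q_new = 295/8
Tax revenue = tax * Q_new = 10 * 295/8 = 1475/4

1475/4


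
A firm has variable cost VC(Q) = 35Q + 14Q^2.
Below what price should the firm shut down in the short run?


AVC(Q) = VC(Q)/Q = 35 + 14Q
AVC is increasing in Q, so minimum AVC is at Q -> 0+.
Min AVC = 35
The firm should shut down if P < 35.

35


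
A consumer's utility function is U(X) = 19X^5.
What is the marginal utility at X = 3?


MU = dU/dX = 19*5*X^(5-1)
MU = 95*X^4
At X = 3:
MU = 95 * 3^4
MU = 95 * 81 = 7695

7695


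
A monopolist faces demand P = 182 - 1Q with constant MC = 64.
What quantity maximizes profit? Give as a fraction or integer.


TR = P*Q = (182 - 1Q)Q = 182Q - 1Q^2
MR = dTR/dQ = 182 - 2Q
Set MR = MC:
182 - 2Q = 64
118 = 2Q
Q* = 118/2 = 59

59


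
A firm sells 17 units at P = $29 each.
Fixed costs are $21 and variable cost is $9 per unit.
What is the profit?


Total Revenue = P * Q = 29 * 17 = $493
Total Cost = FC + VC*Q = 21 + 9*17 = $174
Profit = TR - TC = 493 - 174 = $319

$319


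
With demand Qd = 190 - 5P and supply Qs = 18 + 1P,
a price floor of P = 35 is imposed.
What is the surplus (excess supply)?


At P = 35:
Qd = 190 - 5*35 = 15
Qs = 18 + 1*35 = 53
Surplus = Qs - Qd = 53 - 15 = 38

38


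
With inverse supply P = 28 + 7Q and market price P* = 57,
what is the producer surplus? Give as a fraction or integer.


Minimum supply price (at Q=0): P_min = 28
Quantity supplied at P* = 57:
Q* = (57 - 28)/7 = 29/7
PS = (1/2) * Q* * (P* - P_min)
PS = (1/2) * 29/7 * (57 - 28)
PS = (1/2) * 29/7 * 29 = 841/14

841/14


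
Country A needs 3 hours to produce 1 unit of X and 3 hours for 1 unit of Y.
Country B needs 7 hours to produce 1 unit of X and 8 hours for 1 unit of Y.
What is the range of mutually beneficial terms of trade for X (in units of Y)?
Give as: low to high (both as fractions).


Opportunity cost of X for Country A = hours_X / hours_Y = 3/3 = 1 units of Y
Opportunity cost of X for Country B = hours_X / hours_Y = 7/8 = 7/8 units of Y
Terms of trade must be between the two opportunity costs.
Range: 7/8 to 1

7/8 to 1


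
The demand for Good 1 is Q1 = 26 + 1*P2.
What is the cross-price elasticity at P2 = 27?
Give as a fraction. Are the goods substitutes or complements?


dQ1/dP2 = 1
At P2 = 27: Q1 = 26 + 1*27 = 53
Exy = (dQ1/dP2)(P2/Q1) = 1 * 27 / 53 = 27/53
Since Exy > 0, the goods are substitutes.

27/53 (substitutes)


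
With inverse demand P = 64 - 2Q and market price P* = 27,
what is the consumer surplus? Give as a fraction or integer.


Maximum willingness to pay (at Q=0): P_max = 64
Quantity demanded at P* = 27:
Q* = (64 - 27)/2 = 37/2
CS = (1/2) * Q* * (P_max - P*)
CS = (1/2) * 37/2 * (64 - 27)
CS = (1/2) * 37/2 * 37 = 1369/4

1369/4


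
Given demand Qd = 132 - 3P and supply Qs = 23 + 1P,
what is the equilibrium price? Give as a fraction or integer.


At equilibrium, Qd = Qs.
132 - 3P = 23 + 1P
132 - 23 = 3P + 1P
109 = 4P
P* = 109/4 = 109/4

109/4


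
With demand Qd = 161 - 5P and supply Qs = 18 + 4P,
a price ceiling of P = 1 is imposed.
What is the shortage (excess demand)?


At P = 1:
Qd = 161 - 5*1 = 156
Qs = 18 + 4*1 = 22
Shortage = Qd - Qs = 156 - 22 = 134

134


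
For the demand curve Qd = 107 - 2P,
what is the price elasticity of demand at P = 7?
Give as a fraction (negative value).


dQ/dP = -2
At P = 7: Q = 107 - 2*7 = 93
E = (dQ/dP)(P/Q) = (-2)(7/93) = -14/93

-14/93


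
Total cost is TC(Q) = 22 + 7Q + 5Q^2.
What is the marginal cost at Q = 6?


MC = dTC/dQ = 7 + 2*5*Q
At Q = 6:
MC = 7 + 10*6
MC = 7 + 60 = 67

67


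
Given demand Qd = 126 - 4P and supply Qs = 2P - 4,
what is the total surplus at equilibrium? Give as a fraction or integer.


Find equilibrium: 126 - 4P = 2P - 4
126 + 4 = 6P
P* = 130/6 = 65/3
Q* = 2*65/3 - 4 = 118/3
Inverse demand: P = 63/2 - Q/4, so P_max = 63/2
Inverse supply: P = 2 + Q/2, so P_min = 2
CS = (1/2) * 118/3 * (63/2 - 65/3) = 3481/18
PS = (1/2) * 118/3 * (65/3 - 2) = 3481/9
TS = CS + PS = 3481/18 + 3481/9 = 3481/6

3481/6


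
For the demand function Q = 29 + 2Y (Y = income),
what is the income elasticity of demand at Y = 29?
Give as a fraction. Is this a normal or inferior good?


dQ/dY = 2
At Y = 29: Q = 29 + 2*29 = 87
Ey = (dQ/dY)(Y/Q) = 2 * 29 / 87 = 2/3
Since Ey > 0, this is a normal good.

2/3 (normal good)


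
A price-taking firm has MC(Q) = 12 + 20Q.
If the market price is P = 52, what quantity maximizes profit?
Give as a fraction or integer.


In perfect competition, profit is maximized where P = MC.
52 = 12 + 20Q
40 = 20Q
Q* = 40/20 = 2

2


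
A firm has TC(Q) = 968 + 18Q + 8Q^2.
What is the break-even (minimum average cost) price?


AC(Q) = 968/Q + 18 + 8Q
To minimize: dAC/dQ = -968/Q^2 + 8 = 0
Q^2 = 968/8 = 121
Q* = 11
Min AC = 968/11 + 18 + 8*11
Min AC = 88 + 18 + 88 = 194

194


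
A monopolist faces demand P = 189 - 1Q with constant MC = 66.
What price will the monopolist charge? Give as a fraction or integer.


MR = 189 - 2Q
Set MR = MC: 189 - 2Q = 66
Q* = 123/2
Substitute into demand:
P* = 189 - 1*123/2 = 255/2

255/2


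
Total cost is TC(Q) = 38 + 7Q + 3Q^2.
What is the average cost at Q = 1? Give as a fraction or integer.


TC(1) = 38 + 7*1 + 3*1^2
TC(1) = 38 + 7 + 3 = 48
AC = TC/Q = 48/1 = 48

48


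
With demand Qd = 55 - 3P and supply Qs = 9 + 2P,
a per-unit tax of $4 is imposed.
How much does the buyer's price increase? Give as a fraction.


With a per-unit tax, the buyer's price increase depends on relative slopes.
Supply slope: d = 2, Demand slope: b = 3
Buyer's price increase = d * tax / (b + d)
= 2 * 4 / (3 + 2)
= 8 / 5 = 8/5

8/5


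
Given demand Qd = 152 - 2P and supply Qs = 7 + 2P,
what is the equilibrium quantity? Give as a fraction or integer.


First find equilibrium price:
152 - 2P = 7 + 2P
P* = 145/4 = 145/4
Then substitute into demand:
Q* = 152 - 2 * 145/4 = 159/2

159/2


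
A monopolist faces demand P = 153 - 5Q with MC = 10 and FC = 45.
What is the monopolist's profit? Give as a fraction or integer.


MR = MC: 153 - 10Q = 10
Q* = 143/10
P* = 153 - 5*143/10 = 163/2
Profit = (P* - MC)*Q* - FC
= (163/2 - 10)*143/10 - 45
= 143/2*143/10 - 45
= 20449/20 - 45 = 19549/20

19549/20


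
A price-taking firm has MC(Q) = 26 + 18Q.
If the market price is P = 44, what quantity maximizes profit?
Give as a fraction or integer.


In perfect competition, profit is maximized where P = MC.
44 = 26 + 18Q
18 = 18Q
Q* = 18/18 = 1

1


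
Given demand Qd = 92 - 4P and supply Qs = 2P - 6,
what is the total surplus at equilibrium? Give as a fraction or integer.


Find equilibrium: 92 - 4P = 2P - 6
92 + 6 = 6P
P* = 98/6 = 49/3
Q* = 2*49/3 - 6 = 80/3
Inverse demand: P = 23 - Q/4, so P_max = 23
Inverse supply: P = 3 + Q/2, so P_min = 3
CS = (1/2) * 80/3 * (23 - 49/3) = 800/9
PS = (1/2) * 80/3 * (49/3 - 3) = 1600/9
TS = CS + PS = 800/9 + 1600/9 = 800/3

800/3


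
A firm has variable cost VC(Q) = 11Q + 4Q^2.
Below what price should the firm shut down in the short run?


AVC(Q) = VC(Q)/Q = 11 + 4Q
AVC is increasing in Q, so minimum AVC is at Q -> 0+.
Min AVC = 11
The firm should shut down if P < 11.

11


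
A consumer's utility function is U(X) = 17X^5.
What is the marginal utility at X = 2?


MU = dU/dX = 17*5*X^(5-1)
MU = 85*X^4
At X = 2:
MU = 85 * 2^4
MU = 85 * 16 = 1360

1360


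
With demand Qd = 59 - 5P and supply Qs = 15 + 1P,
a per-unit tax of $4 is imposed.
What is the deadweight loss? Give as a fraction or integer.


Pre-tax equilibrium quantity: Q* = 67/3
Post-tax equilibrium quantity: Q_tax = 19
Reduction in quantity: Q* - Q_tax = 10/3
DWL = (1/2) * tax * (Q* - Q_tax)
DWL = (1/2) * 4 * 10/3 = 20/3

20/3


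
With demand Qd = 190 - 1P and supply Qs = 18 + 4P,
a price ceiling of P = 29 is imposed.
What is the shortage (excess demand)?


At P = 29:
Qd = 190 - 1*29 = 161
Qs = 18 + 4*29 = 134
Shortage = Qd - Qs = 161 - 134 = 27

27


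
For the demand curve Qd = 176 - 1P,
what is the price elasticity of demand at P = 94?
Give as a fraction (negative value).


dQ/dP = -1
At P = 94: Q = 176 - 1*94 = 82
E = (dQ/dP)(P/Q) = (-1)(94/82) = -47/41

-47/41


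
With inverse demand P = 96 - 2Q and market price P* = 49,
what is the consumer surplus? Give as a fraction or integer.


Maximum willingness to pay (at Q=0): P_max = 96
Quantity demanded at P* = 49:
Q* = (96 - 49)/2 = 47/2
CS = (1/2) * Q* * (P_max - P*)
CS = (1/2) * 47/2 * (96 - 49)
CS = (1/2) * 47/2 * 47 = 2209/4

2209/4


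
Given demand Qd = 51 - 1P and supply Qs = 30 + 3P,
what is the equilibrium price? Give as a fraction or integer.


At equilibrium, Qd = Qs.
51 - 1P = 30 + 3P
51 - 30 = 1P + 3P
21 = 4P
P* = 21/4 = 21/4

21/4


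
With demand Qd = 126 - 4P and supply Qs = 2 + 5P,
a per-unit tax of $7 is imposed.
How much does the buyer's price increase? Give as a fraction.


With a per-unit tax, the buyer's price increase depends on relative slopes.
Supply slope: d = 5, Demand slope: b = 4
Buyer's price increase = d * tax / (b + d)
= 5 * 7 / (4 + 5)
= 35 / 9 = 35/9

35/9


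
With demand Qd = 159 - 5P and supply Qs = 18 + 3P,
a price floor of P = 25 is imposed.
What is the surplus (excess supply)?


At P = 25:
Qd = 159 - 5*25 = 34
Qs = 18 + 3*25 = 93
Surplus = Qs - Qd = 93 - 34 = 59

59


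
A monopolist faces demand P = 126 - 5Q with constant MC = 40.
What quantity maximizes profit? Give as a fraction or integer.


TR = P*Q = (126 - 5Q)Q = 126Q - 5Q^2
MR = dTR/dQ = 126 - 10Q
Set MR = MC:
126 - 10Q = 40
86 = 10Q
Q* = 86/10 = 43/5

43/5


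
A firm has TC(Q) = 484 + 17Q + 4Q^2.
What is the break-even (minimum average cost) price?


AC(Q) = 484/Q + 17 + 4Q
To minimize: dAC/dQ = -484/Q^2 + 4 = 0
Q^2 = 484/4 = 121
Q* = 11
Min AC = 484/11 + 17 + 4*11
Min AC = 44 + 17 + 44 = 105

105


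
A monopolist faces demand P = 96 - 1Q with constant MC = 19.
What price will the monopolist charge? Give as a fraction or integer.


MR = 96 - 2Q
Set MR = MC: 96 - 2Q = 19
Q* = 77/2
Substitute into demand:
P* = 96 - 1*77/2 = 115/2

115/2


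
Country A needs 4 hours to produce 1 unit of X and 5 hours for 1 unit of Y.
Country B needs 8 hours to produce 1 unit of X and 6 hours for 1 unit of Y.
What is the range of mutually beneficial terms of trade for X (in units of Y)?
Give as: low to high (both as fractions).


Opportunity cost of X for Country A = hours_X / hours_Y = 4/5 = 4/5 units of Y
Opportunity cost of X for Country B = hours_X / hours_Y = 8/6 = 4/3 units of Y
Terms of trade must be between the two opportunity costs.
Range: 4/5 to 4/3

4/5 to 4/3


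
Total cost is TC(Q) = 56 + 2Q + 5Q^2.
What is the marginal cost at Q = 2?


MC = dTC/dQ = 2 + 2*5*Q
At Q = 2:
MC = 2 + 10*2
MC = 2 + 20 = 22

22


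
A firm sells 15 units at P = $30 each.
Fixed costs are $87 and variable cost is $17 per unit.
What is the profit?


Total Revenue = P * Q = 30 * 15 = $450
Total Cost = FC + VC*Q = 87 + 17*15 = $342
Profit = TR - TC = 450 - 342 = $108

$108


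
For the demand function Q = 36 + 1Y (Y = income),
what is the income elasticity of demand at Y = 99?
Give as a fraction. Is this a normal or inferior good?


dQ/dY = 1
At Y = 99: Q = 36 + 1*99 = 135
Ey = (dQ/dY)(Y/Q) = 1 * 99 / 135 = 11/15
Since Ey > 0, this is a normal good.

11/15 (normal good)


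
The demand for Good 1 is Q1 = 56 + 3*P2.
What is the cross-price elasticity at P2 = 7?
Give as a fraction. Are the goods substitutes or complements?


dQ1/dP2 = 3
At P2 = 7: Q1 = 56 + 3*7 = 77
Exy = (dQ1/dP2)(P2/Q1) = 3 * 7 / 77 = 3/11
Since Exy > 0, the goods are substitutes.

3/11 (substitutes)


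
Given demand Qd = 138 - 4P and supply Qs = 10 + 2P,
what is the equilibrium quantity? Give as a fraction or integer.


First find equilibrium price:
138 - 4P = 10 + 2P
P* = 128/6 = 64/3
Then substitute into demand:
Q* = 138 - 4 * 64/3 = 158/3

158/3


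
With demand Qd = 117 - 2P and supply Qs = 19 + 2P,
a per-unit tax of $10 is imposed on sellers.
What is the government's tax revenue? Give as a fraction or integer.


With tax on sellers, new supply: Qs' = 19 + 2(P - 10)
= 2P - 1
New equilibrium quantity:
Q_new = 58
Tax revenue = tax * Q_new = 10 * 58 = 580

580


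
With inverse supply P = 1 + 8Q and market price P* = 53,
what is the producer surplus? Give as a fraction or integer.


Minimum supply price (at Q=0): P_min = 1
Quantity supplied at P* = 53:
Q* = (53 - 1)/8 = 13/2
PS = (1/2) * Q* * (P* - P_min)
PS = (1/2) * 13/2 * (53 - 1)
PS = (1/2) * 13/2 * 52 = 169

169


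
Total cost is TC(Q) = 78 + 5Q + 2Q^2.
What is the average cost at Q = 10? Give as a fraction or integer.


TC(10) = 78 + 5*10 + 2*10^2
TC(10) = 78 + 50 + 200 = 328
AC = TC/Q = 328/10 = 164/5

164/5


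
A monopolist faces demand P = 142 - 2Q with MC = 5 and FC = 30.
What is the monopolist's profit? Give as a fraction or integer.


MR = MC: 142 - 4Q = 5
Q* = 137/4
P* = 142 - 2*137/4 = 147/2
Profit = (P* - MC)*Q* - FC
= (147/2 - 5)*137/4 - 30
= 137/2*137/4 - 30
= 18769/8 - 30 = 18529/8

18529/8


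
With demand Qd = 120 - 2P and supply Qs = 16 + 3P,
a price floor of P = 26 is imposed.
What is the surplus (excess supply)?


At P = 26:
Qd = 120 - 2*26 = 68
Qs = 16 + 3*26 = 94
Surplus = Qs - Qd = 94 - 68 = 26

26


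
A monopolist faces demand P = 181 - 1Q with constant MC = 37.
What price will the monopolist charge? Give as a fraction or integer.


MR = 181 - 2Q
Set MR = MC: 181 - 2Q = 37
Q* = 72
Substitute into demand:
P* = 181 - 1*72 = 109

109


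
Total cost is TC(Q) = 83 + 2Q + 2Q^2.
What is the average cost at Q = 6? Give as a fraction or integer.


TC(6) = 83 + 2*6 + 2*6^2
TC(6) = 83 + 12 + 72 = 167
AC = TC/Q = 167/6 = 167/6

167/6


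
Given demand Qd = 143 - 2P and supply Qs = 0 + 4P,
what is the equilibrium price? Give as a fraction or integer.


At equilibrium, Qd = Qs.
143 - 2P = 0 + 4P
143 - 0 = 2P + 4P
143 = 6P
P* = 143/6 = 143/6

143/6


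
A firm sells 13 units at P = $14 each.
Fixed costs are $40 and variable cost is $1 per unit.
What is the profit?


Total Revenue = P * Q = 14 * 13 = $182
Total Cost = FC + VC*Q = 40 + 1*13 = $53
Profit = TR - TC = 182 - 53 = $129

$129


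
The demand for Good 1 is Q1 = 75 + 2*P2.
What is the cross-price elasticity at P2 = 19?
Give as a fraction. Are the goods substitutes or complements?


dQ1/dP2 = 2
At P2 = 19: Q1 = 75 + 2*19 = 113
Exy = (dQ1/dP2)(P2/Q1) = 2 * 19 / 113 = 38/113
Since Exy > 0, the goods are substitutes.

38/113 (substitutes)


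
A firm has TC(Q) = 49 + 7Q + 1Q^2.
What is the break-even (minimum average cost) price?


AC(Q) = 49/Q + 7 + 1Q
To minimize: dAC/dQ = -49/Q^2 + 1 = 0
Q^2 = 49/1 = 49
Q* = 7
Min AC = 49/7 + 7 + 1*7
Min AC = 7 + 7 + 7 = 21

21


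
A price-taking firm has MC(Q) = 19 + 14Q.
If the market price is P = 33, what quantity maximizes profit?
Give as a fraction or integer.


In perfect competition, profit is maximized where P = MC.
33 = 19 + 14Q
14 = 14Q
Q* = 14/14 = 1

1


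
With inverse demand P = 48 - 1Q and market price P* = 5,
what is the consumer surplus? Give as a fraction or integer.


Maximum willingness to pay (at Q=0): P_max = 48
Quantity demanded at P* = 5:
Q* = (48 - 5)/1 = 43
CS = (1/2) * Q* * (P_max - P*)
CS = (1/2) * 43 * (48 - 5)
CS = (1/2) * 43 * 43 = 1849/2

1849/2


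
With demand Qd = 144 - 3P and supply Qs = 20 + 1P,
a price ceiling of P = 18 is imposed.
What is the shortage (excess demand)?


At P = 18:
Qd = 144 - 3*18 = 90
Qs = 20 + 1*18 = 38
Shortage = Qd - Qs = 90 - 38 = 52

52


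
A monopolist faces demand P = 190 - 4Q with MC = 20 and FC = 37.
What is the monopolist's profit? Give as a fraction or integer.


MR = MC: 190 - 8Q = 20
Q* = 85/4
P* = 190 - 4*85/4 = 105
Profit = (P* - MC)*Q* - FC
= (105 - 20)*85/4 - 37
= 85*85/4 - 37
= 7225/4 - 37 = 7077/4

7077/4


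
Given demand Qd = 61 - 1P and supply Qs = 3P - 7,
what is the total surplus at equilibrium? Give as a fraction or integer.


Find equilibrium: 61 - 1P = 3P - 7
61 + 7 = 4P
P* = 68/4 = 17
Q* = 3*17 - 7 = 44
Inverse demand: P = 61 - Q/1, so P_max = 61
Inverse supply: P = 7/3 + Q/3, so P_min = 7/3
CS = (1/2) * 44 * (61 - 17) = 968
PS = (1/2) * 44 * (17 - 7/3) = 968/3
TS = CS + PS = 968 + 968/3 = 3872/3

3872/3


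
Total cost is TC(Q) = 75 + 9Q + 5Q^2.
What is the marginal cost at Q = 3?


MC = dTC/dQ = 9 + 2*5*Q
At Q = 3:
MC = 9 + 10*3
MC = 9 + 30 = 39

39


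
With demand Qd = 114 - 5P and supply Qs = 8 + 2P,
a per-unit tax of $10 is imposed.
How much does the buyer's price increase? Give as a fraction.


With a per-unit tax, the buyer's price increase depends on relative slopes.
Supply slope: d = 2, Demand slope: b = 5
Buyer's price increase = d * tax / (b + d)
= 2 * 10 / (5 + 2)
= 20 / 7 = 20/7

20/7


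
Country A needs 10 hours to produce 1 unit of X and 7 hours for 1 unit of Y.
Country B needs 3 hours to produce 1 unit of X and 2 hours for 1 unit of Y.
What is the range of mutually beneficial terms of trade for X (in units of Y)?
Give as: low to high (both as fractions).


Opportunity cost of X for Country A = hours_X / hours_Y = 10/7 = 10/7 units of Y
Opportunity cost of X for Country B = hours_X / hours_Y = 3/2 = 3/2 units of Y
Terms of trade must be between the two opportunity costs.
Range: 10/7 to 3/2

10/7 to 3/2


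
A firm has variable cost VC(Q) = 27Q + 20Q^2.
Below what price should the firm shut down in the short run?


AVC(Q) = VC(Q)/Q = 27 + 20Q
AVC is increasing in Q, so minimum AVC is at Q -> 0+.
Min AVC = 27
The firm should shut down if P < 27.

27


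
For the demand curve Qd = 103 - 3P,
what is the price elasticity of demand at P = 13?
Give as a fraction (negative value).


dQ/dP = -3
At P = 13: Q = 103 - 3*13 = 64
E = (dQ/dP)(P/Q) = (-3)(13/64) = -39/64

-39/64


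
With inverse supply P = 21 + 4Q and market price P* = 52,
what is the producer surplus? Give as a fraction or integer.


Minimum supply price (at Q=0): P_min = 21
Quantity supplied at P* = 52:
Q* = (52 - 21)/4 = 31/4
PS = (1/2) * Q* * (P* - P_min)
PS = (1/2) * 31/4 * (52 - 21)
PS = (1/2) * 31/4 * 31 = 961/8

961/8


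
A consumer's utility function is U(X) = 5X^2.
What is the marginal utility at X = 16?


MU = dU/dX = 5*2*X^(2-1)
MU = 10*X^1
At X = 16:
MU = 10 * 16^1
MU = 10 * 16 = 160

160


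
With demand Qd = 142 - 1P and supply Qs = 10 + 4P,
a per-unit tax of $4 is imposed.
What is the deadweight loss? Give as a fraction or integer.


Pre-tax equilibrium quantity: Q* = 578/5
Post-tax equilibrium quantity: Q_tax = 562/5
Reduction in quantity: Q* - Q_tax = 16/5
DWL = (1/2) * tax * (Q* - Q_tax)
DWL = (1/2) * 4 * 16/5 = 32/5

32/5


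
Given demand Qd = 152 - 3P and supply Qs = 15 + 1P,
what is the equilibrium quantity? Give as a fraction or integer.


First find equilibrium price:
152 - 3P = 15 + 1P
P* = 137/4 = 137/4
Then substitute into demand:
Q* = 152 - 3 * 137/4 = 197/4

197/4


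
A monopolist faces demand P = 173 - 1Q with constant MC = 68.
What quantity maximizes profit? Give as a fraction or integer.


TR = P*Q = (173 - 1Q)Q = 173Q - 1Q^2
MR = dTR/dQ = 173 - 2Q
Set MR = MC:
173 - 2Q = 68
105 = 2Q
Q* = 105/2 = 105/2

105/2


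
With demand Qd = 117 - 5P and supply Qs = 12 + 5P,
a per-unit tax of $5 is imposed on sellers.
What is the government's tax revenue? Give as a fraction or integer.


With tax on sellers, new supply: Qs' = 12 + 5(P - 5)
= 5P - 13
New equilibrium quantity:
Q_new = 52
Tax revenue = tax * Q_new = 5 * 52 = 260

260


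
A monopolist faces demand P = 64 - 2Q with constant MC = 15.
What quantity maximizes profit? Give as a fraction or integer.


TR = P*Q = (64 - 2Q)Q = 64Q - 2Q^2
MR = dTR/dQ = 64 - 4Q
Set MR = MC:
64 - 4Q = 15
49 = 4Q
Q* = 49/4 = 49/4

49/4


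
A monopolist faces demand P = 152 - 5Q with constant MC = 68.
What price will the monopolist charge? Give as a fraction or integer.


MR = 152 - 10Q
Set MR = MC: 152 - 10Q = 68
Q* = 42/5
Substitute into demand:
P* = 152 - 5*42/5 = 110

110


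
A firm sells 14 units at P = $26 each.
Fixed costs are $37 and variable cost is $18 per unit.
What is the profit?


Total Revenue = P * Q = 26 * 14 = $364
Total Cost = FC + VC*Q = 37 + 18*14 = $289
Profit = TR - TC = 364 - 289 = $75

$75


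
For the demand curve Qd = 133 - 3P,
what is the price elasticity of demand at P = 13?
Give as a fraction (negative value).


dQ/dP = -3
At P = 13: Q = 133 - 3*13 = 94
E = (dQ/dP)(P/Q) = (-3)(13/94) = -39/94

-39/94


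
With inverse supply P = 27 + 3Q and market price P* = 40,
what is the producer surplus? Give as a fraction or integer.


Minimum supply price (at Q=0): P_min = 27
Quantity supplied at P* = 40:
Q* = (40 - 27)/3 = 13/3
PS = (1/2) * Q* * (P* - P_min)
PS = (1/2) * 13/3 * (40 - 27)
PS = (1/2) * 13/3 * 13 = 169/6

169/6


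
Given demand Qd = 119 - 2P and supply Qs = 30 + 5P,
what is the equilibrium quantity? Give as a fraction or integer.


First find equilibrium price:
119 - 2P = 30 + 5P
P* = 89/7 = 89/7
Then substitute into demand:
Q* = 119 - 2 * 89/7 = 655/7

655/7


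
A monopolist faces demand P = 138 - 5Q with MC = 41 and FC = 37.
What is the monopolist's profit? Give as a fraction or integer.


MR = MC: 138 - 10Q = 41
Q* = 97/10
P* = 138 - 5*97/10 = 179/2
Profit = (P* - MC)*Q* - FC
= (179/2 - 41)*97/10 - 37
= 97/2*97/10 - 37
= 9409/20 - 37 = 8669/20

8669/20


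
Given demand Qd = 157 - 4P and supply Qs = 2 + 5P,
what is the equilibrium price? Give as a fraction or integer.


At equilibrium, Qd = Qs.
157 - 4P = 2 + 5P
157 - 2 = 4P + 5P
155 = 9P
P* = 155/9 = 155/9

155/9


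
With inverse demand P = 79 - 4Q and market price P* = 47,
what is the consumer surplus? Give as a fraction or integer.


Maximum willingness to pay (at Q=0): P_max = 79
Quantity demanded at P* = 47:
Q* = (79 - 47)/4 = 8
CS = (1/2) * Q* * (P_max - P*)
CS = (1/2) * 8 * (79 - 47)
CS = (1/2) * 8 * 32 = 128

128


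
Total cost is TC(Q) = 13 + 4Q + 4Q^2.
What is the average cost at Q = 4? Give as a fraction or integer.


TC(4) = 13 + 4*4 + 4*4^2
TC(4) = 13 + 16 + 64 = 93
AC = TC/Q = 93/4 = 93/4

93/4


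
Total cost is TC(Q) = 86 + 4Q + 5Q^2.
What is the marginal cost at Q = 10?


MC = dTC/dQ = 4 + 2*5*Q
At Q = 10:
MC = 4 + 10*10
MC = 4 + 100 = 104

104


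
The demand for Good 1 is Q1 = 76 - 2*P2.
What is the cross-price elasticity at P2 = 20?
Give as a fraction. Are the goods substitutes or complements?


dQ1/dP2 = -2
At P2 = 20: Q1 = 76 - 2*20 = 36
Exy = (dQ1/dP2)(P2/Q1) = -2 * 20 / 36 = -10/9
Since Exy < 0, the goods are complements.

-10/9 (complements)


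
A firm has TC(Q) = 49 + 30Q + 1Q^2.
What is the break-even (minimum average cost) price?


AC(Q) = 49/Q + 30 + 1Q
To minimize: dAC/dQ = -49/Q^2 + 1 = 0
Q^2 = 49/1 = 49
Q* = 7
Min AC = 49/7 + 30 + 1*7
Min AC = 7 + 30 + 7 = 44

44


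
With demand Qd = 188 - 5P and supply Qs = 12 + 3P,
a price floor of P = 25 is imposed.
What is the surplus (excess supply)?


At P = 25:
Qd = 188 - 5*25 = 63
Qs = 12 + 3*25 = 87
Surplus = Qs - Qd = 87 - 63 = 24

24


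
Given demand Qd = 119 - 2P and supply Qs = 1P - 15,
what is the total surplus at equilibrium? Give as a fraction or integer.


Find equilibrium: 119 - 2P = 1P - 15
119 + 15 = 3P
P* = 134/3 = 134/3
Q* = 1*134/3 - 15 = 89/3
Inverse demand: P = 119/2 - Q/2, so P_max = 119/2
Inverse supply: P = 15 + Q/1, so P_min = 15
CS = (1/2) * 89/3 * (119/2 - 134/3) = 7921/36
PS = (1/2) * 89/3 * (134/3 - 15) = 7921/18
TS = CS + PS = 7921/36 + 7921/18 = 7921/12

7921/12


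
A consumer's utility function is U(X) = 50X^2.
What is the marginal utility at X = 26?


MU = dU/dX = 50*2*X^(2-1)
MU = 100*X^1
At X = 26:
MU = 100 * 26^1
MU = 100 * 26 = 2600

2600


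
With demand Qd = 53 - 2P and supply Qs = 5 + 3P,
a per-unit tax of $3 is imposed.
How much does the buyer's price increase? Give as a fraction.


With a per-unit tax, the buyer's price increase depends on relative slopes.
Supply slope: d = 3, Demand slope: b = 2
Buyer's price increase = d * tax / (b + d)
= 3 * 3 / (2 + 3)
= 9 / 5 = 9/5

9/5


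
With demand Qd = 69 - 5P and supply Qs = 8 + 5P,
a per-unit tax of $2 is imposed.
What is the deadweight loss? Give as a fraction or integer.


Pre-tax equilibrium quantity: Q* = 77/2
Post-tax equilibrium quantity: Q_tax = 67/2
Reduction in quantity: Q* - Q_tax = 5
DWL = (1/2) * tax * (Q* - Q_tax)
DWL = (1/2) * 2 * 5 = 5

5


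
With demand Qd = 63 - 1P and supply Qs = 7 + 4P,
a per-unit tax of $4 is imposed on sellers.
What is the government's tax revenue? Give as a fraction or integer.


With tax on sellers, new supply: Qs' = 7 + 4(P - 4)
= 4P - 9
New equilibrium quantity:
Q_new = 243/5
Tax revenue = tax * Q_new = 4 * 243/5 = 972/5

972/5


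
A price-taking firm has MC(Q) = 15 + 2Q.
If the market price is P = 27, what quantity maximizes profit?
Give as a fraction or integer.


In perfect competition, profit is maximized where P = MC.
27 = 15 + 2Q
12 = 2Q
Q* = 12/2 = 6

6


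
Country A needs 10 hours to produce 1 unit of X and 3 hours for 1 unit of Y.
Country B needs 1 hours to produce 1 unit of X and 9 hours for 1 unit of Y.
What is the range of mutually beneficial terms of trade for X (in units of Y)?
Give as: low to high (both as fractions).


Opportunity cost of X for Country A = hours_X / hours_Y = 10/3 = 10/3 units of Y
Opportunity cost of X for Country B = hours_X / hours_Y = 1/9 = 1/9 units of Y
Terms of trade must be between the two opportunity costs.
Range: 1/9 to 10/3

1/9 to 10/3


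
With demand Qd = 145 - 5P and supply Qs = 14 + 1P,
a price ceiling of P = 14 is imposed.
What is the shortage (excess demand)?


At P = 14:
Qd = 145 - 5*14 = 75
Qs = 14 + 1*14 = 28
Shortage = Qd - Qs = 75 - 28 = 47

47


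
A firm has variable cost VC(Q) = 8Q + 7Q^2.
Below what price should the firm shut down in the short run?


AVC(Q) = VC(Q)/Q = 8 + 7Q
AVC is increasing in Q, so minimum AVC is at Q -> 0+.
Min AVC = 8
The firm should shut down if P < 8.

8


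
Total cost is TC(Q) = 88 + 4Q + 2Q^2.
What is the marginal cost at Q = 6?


MC = dTC/dQ = 4 + 2*2*Q
At Q = 6:
MC = 4 + 4*6
MC = 4 + 24 = 28

28


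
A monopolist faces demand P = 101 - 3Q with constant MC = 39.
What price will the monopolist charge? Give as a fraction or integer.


MR = 101 - 6Q
Set MR = MC: 101 - 6Q = 39
Q* = 31/3
Substitute into demand:
P* = 101 - 3*31/3 = 70

70


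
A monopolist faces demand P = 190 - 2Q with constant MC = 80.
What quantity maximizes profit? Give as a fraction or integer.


TR = P*Q = (190 - 2Q)Q = 190Q - 2Q^2
MR = dTR/dQ = 190 - 4Q
Set MR = MC:
190 - 4Q = 80
110 = 4Q
Q* = 110/4 = 55/2

55/2


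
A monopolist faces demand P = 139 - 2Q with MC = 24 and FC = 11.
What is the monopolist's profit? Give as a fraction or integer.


MR = MC: 139 - 4Q = 24
Q* = 115/4
P* = 139 - 2*115/4 = 163/2
Profit = (P* - MC)*Q* - FC
= (163/2 - 24)*115/4 - 11
= 115/2*115/4 - 11
= 13225/8 - 11 = 13137/8

13137/8


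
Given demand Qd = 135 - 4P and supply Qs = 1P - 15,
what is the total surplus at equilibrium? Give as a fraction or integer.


Find equilibrium: 135 - 4P = 1P - 15
135 + 15 = 5P
P* = 150/5 = 30
Q* = 1*30 - 15 = 15
Inverse demand: P = 135/4 - Q/4, so P_max = 135/4
Inverse supply: P = 15 + Q/1, so P_min = 15
CS = (1/2) * 15 * (135/4 - 30) = 225/8
PS = (1/2) * 15 * (30 - 15) = 225/2
TS = CS + PS = 225/8 + 225/2 = 1125/8

1125/8


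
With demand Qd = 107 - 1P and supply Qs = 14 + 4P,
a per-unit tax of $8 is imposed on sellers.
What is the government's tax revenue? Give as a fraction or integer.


With tax on sellers, new supply: Qs' = 14 + 4(P - 8)
= 4P - 18
New equilibrium quantity:
Q_new = 82
Tax revenue = tax * Q_new = 8 * 82 = 656

656


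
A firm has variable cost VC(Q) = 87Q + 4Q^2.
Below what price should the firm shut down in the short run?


AVC(Q) = VC(Q)/Q = 87 + 4Q
AVC is increasing in Q, so minimum AVC is at Q -> 0+.
Min AVC = 87
The firm should shut down if P < 87.

87


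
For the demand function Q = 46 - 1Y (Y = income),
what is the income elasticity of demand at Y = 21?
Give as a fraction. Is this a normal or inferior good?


dQ/dY = -1
At Y = 21: Q = 46 - 1*21 = 25
Ey = (dQ/dY)(Y/Q) = -1 * 21 / 25 = -21/25
Since Ey < 0, this is a inferior good.

-21/25 (inferior good)


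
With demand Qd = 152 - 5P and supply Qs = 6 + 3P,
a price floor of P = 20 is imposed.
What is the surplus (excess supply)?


At P = 20:
Qd = 152 - 5*20 = 52
Qs = 6 + 3*20 = 66
Surplus = Qs - Qd = 66 - 52 = 14

14


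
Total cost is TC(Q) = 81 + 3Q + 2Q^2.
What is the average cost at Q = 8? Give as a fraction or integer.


TC(8) = 81 + 3*8 + 2*8^2
TC(8) = 81 + 24 + 128 = 233
AC = TC/Q = 233/8 = 233/8

233/8


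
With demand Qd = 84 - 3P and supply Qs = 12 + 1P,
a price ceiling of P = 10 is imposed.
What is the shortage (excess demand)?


At P = 10:
Qd = 84 - 3*10 = 54
Qs = 12 + 1*10 = 22
Shortage = Qd - Qs = 54 - 22 = 32

32


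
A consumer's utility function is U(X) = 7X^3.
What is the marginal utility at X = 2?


MU = dU/dX = 7*3*X^(3-1)
MU = 21*X^2
At X = 2:
MU = 21 * 2^2
MU = 21 * 4 = 84

84


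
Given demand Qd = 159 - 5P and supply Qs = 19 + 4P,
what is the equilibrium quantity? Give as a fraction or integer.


First find equilibrium price:
159 - 5P = 19 + 4P
P* = 140/9 = 140/9
Then substitute into demand:
Q* = 159 - 5 * 140/9 = 731/9

731/9


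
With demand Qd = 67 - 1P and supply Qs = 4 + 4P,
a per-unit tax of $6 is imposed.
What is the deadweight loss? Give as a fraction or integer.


Pre-tax equilibrium quantity: Q* = 272/5
Post-tax equilibrium quantity: Q_tax = 248/5
Reduction in quantity: Q* - Q_tax = 24/5
DWL = (1/2) * tax * (Q* - Q_tax)
DWL = (1/2) * 6 * 24/5 = 72/5

72/5


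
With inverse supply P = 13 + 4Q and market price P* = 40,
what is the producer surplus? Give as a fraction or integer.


Minimum supply price (at Q=0): P_min = 13
Quantity supplied at P* = 40:
Q* = (40 - 13)/4 = 27/4
PS = (1/2) * Q* * (P* - P_min)
PS = (1/2) * 27/4 * (40 - 13)
PS = (1/2) * 27/4 * 27 = 729/8

729/8


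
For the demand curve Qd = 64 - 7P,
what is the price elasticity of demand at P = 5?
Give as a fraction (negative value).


dQ/dP = -7
At P = 5: Q = 64 - 7*5 = 29
E = (dQ/dP)(P/Q) = (-7)(5/29) = -35/29

-35/29


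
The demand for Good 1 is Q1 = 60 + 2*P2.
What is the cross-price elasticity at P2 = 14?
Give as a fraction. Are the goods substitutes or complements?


dQ1/dP2 = 2
At P2 = 14: Q1 = 60 + 2*14 = 88
Exy = (dQ1/dP2)(P2/Q1) = 2 * 14 / 88 = 7/22
Since Exy > 0, the goods are substitutes.

7/22 (substitutes)


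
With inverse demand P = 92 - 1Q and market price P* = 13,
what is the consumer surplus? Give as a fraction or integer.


Maximum willingness to pay (at Q=0): P_max = 92
Quantity demanded at P* = 13:
Q* = (92 - 13)/1 = 79
CS = (1/2) * Q* * (P_max - P*)
CS = (1/2) * 79 * (92 - 13)
CS = (1/2) * 79 * 79 = 6241/2

6241/2


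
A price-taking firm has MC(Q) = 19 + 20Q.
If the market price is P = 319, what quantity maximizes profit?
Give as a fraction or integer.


In perfect competition, profit is maximized where P = MC.
319 = 19 + 20Q
300 = 20Q
Q* = 300/20 = 15

15


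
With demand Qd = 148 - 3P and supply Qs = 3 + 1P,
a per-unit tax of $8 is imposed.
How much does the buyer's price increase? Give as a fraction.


With a per-unit tax, the buyer's price increase depends on relative slopes.
Supply slope: d = 1, Demand slope: b = 3
Buyer's price increase = d * tax / (b + d)
= 1 * 8 / (3 + 1)
= 8 / 4 = 2

2


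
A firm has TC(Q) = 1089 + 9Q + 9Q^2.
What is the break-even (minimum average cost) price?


AC(Q) = 1089/Q + 9 + 9Q
To minimize: dAC/dQ = -1089/Q^2 + 9 = 0
Q^2 = 1089/9 = 121
Q* = 11
Min AC = 1089/11 + 9 + 9*11
Min AC = 99 + 9 + 99 = 207

207


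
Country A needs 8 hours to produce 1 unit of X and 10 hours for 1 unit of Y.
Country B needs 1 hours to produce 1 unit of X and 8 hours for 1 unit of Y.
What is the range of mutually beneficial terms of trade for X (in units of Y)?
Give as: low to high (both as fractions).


Opportunity cost of X for Country A = hours_X / hours_Y = 8/10 = 4/5 units of Y
Opportunity cost of X for Country B = hours_X / hours_Y = 1/8 = 1/8 units of Y
Terms of trade must be between the two opportunity costs.
Range: 1/8 to 4/5

1/8 to 4/5


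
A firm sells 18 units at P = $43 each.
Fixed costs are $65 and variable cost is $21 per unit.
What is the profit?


Total Revenue = P * Q = 43 * 18 = $774
Total Cost = FC + VC*Q = 65 + 21*18 = $443
Profit = TR - TC = 774 - 443 = $331

$331


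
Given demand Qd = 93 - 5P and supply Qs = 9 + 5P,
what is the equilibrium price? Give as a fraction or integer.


At equilibrium, Qd = Qs.
93 - 5P = 9 + 5P
93 - 9 = 5P + 5P
84 = 10P
P* = 84/10 = 42/5

42/5


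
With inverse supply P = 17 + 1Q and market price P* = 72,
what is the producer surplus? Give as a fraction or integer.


Minimum supply price (at Q=0): P_min = 17
Quantity supplied at P* = 72:
Q* = (72 - 17)/1 = 55
PS = (1/2) * Q* * (P* - P_min)
PS = (1/2) * 55 * (72 - 17)
PS = (1/2) * 55 * 55 = 3025/2

3025/2


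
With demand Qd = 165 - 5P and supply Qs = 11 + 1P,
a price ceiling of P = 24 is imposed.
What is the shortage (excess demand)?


At P = 24:
Qd = 165 - 5*24 = 45
Qs = 11 + 1*24 = 35
Shortage = Qd - Qs = 45 - 35 = 10

10


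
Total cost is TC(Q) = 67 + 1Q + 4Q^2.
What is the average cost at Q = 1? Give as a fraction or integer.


TC(1) = 67 + 1*1 + 4*1^2
TC(1) = 67 + 1 + 4 = 72
AC = TC/Q = 72/1 = 72

72


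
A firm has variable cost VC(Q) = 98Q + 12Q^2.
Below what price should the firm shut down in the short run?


AVC(Q) = VC(Q)/Q = 98 + 12Q
AVC is increasing in Q, so minimum AVC is at Q -> 0+.
Min AVC = 98
The firm should shut down if P < 98.

98


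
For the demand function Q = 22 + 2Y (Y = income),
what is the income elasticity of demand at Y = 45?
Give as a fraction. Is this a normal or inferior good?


dQ/dY = 2
At Y = 45: Q = 22 + 2*45 = 112
Ey = (dQ/dY)(Y/Q) = 2 * 45 / 112 = 45/56
Since Ey > 0, this is a normal good.

45/56 (normal good)


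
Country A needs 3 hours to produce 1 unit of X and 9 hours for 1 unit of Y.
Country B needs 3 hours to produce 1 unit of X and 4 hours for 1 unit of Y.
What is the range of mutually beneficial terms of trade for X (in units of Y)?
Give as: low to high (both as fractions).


Opportunity cost of X for Country A = hours_X / hours_Y = 3/9 = 1/3 units of Y
Opportunity cost of X for Country B = hours_X / hours_Y = 3/4 = 3/4 units of Y
Terms of trade must be between the two opportunity costs.
Range: 1/3 to 3/4

1/3 to 3/4


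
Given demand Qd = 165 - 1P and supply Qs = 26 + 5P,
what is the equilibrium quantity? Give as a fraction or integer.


First find equilibrium price:
165 - 1P = 26 + 5P
P* = 139/6 = 139/6
Then substitute into demand:
Q* = 165 - 1 * 139/6 = 851/6

851/6


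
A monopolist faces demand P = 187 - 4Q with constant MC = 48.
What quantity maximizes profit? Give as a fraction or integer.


TR = P*Q = (187 - 4Q)Q = 187Q - 4Q^2
MR = dTR/dQ = 187 - 8Q
Set MR = MC:
187 - 8Q = 48
139 = 8Q
Q* = 139/8 = 139/8

139/8
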